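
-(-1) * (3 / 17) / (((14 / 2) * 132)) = 1 / 5236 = 0.00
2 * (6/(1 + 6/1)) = 12/7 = 1.71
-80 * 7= -560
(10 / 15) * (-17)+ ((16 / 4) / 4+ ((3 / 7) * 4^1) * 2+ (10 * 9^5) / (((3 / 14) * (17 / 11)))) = 636545755 / 357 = 1783041.33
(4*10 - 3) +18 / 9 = 39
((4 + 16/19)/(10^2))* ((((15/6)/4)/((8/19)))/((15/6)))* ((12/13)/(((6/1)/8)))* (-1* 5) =-0.18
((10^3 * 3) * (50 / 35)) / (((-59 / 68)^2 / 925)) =128316000000 / 24367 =5265974.47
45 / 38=1.18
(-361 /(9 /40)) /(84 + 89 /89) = -2888 /153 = -18.88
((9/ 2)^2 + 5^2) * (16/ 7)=724/ 7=103.43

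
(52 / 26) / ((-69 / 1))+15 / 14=1007 / 966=1.04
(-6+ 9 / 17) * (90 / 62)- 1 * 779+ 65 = -721.94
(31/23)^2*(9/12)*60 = 43245/529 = 81.75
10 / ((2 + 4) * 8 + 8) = 5 / 28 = 0.18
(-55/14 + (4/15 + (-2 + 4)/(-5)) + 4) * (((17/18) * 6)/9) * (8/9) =-884/25515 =-0.03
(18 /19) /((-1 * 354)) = -3 /1121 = -0.00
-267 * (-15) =4005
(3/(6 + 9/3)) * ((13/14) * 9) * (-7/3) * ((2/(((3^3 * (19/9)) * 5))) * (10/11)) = -26/627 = -0.04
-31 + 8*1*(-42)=-367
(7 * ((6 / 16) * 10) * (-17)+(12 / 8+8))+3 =-1735 / 4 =-433.75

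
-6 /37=-0.16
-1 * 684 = -684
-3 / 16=-0.19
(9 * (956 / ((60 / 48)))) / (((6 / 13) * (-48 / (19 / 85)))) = -59033 / 850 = -69.45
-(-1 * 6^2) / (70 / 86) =1548 / 35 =44.23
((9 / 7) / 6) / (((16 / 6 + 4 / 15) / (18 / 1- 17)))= 0.07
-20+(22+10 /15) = 8 /3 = 2.67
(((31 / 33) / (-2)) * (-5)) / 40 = 31 / 528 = 0.06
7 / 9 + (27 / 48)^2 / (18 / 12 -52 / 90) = 107173 / 95616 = 1.12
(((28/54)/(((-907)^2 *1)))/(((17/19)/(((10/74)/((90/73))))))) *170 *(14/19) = 0.00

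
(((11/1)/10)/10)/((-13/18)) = -99/650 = -0.15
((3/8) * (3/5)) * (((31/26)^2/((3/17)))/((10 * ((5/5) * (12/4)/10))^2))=16337/81120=0.20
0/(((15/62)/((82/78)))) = 0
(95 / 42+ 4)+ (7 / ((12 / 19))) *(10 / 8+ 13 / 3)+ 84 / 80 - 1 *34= 177377 / 5040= 35.19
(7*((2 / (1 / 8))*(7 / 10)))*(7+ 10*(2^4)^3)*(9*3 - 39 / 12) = 76280554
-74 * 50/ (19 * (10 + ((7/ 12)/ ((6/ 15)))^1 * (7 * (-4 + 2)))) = 1776/ 95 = 18.69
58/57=1.02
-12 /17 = -0.71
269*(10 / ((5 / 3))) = 1614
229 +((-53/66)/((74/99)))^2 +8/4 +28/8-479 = -5330247/21904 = -243.35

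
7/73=0.10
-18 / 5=-3.60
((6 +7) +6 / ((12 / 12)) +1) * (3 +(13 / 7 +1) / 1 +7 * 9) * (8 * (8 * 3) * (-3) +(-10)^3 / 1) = -15192640 / 7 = -2170377.14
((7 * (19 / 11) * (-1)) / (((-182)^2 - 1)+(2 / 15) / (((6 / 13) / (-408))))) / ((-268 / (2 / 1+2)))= 1995 / 364871749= 0.00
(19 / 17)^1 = 19 / 17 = 1.12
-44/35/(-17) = 44/595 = 0.07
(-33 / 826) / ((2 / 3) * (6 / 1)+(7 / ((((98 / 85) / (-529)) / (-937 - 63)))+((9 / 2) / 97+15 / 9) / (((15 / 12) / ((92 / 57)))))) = -2736855 / 220021589770288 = -0.00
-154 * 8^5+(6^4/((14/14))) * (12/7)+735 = -35303207/7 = -5043315.29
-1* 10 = -10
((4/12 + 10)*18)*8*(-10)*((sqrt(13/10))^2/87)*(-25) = 161200/29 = 5558.62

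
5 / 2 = 2.50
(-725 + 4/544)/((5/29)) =-2859371/680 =-4204.96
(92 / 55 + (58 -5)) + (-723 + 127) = -541.33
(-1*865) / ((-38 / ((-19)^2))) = 16435 / 2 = 8217.50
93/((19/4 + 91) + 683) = 0.12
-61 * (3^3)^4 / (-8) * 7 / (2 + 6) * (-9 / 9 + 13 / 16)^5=-55142849601 / 67108864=-821.69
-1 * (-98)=98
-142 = -142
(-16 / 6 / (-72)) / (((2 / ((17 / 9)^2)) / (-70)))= -4.63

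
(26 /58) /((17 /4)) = 52 /493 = 0.11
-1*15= -15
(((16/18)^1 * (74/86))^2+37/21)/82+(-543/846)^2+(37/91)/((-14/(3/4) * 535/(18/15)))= 10182298848567778/23113447157229975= 0.44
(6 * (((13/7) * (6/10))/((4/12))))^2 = 492804/1225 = 402.29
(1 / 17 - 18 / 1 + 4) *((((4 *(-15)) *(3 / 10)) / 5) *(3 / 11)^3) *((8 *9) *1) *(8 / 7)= 66344832 / 791945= 83.77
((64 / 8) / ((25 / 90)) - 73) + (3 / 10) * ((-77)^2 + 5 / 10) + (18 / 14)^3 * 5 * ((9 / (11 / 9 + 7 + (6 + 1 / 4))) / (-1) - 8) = 5872276379 / 3574060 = 1643.03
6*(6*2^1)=72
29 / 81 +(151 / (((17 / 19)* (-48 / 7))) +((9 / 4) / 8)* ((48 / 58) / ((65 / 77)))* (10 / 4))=-195725515 / 8306064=-23.56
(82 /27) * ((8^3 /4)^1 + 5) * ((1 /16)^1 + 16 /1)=1401421 /216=6488.06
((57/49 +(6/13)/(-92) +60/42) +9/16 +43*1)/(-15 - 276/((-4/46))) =10818139/740520144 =0.01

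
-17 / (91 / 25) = -425 / 91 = -4.67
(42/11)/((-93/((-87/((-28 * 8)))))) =-87/5456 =-0.02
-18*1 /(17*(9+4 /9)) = -162 /1445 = -0.11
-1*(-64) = 64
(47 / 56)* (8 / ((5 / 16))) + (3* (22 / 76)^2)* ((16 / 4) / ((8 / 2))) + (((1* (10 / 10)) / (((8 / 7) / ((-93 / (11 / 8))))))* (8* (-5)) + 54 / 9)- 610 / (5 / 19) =42812843 / 555940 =77.01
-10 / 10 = -1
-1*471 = -471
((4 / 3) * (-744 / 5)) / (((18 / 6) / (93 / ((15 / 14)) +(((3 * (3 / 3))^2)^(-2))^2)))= -2824699168 / 492075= -5740.38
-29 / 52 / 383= -0.00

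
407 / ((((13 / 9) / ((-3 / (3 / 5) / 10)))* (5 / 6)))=-10989 / 65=-169.06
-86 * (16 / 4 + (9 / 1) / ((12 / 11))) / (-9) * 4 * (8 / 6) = 16856 / 27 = 624.30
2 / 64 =1 / 32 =0.03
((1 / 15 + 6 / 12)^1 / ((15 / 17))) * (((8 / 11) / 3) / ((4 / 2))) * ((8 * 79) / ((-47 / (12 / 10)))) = -730592 / 581625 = -1.26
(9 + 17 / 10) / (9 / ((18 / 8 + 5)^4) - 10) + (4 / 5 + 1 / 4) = -719377 / 35352530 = -0.02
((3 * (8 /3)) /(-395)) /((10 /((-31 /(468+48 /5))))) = 31 /235815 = 0.00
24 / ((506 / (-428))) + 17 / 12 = -18.88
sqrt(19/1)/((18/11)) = 11 * sqrt(19)/18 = 2.66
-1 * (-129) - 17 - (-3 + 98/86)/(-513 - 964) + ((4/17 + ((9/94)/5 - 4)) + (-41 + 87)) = 78276223723/507452890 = 154.25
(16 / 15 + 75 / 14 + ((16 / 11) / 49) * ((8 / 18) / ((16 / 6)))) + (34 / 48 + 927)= 60419987 / 64680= 934.14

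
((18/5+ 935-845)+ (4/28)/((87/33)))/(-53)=-95059/53795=-1.77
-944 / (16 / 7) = -413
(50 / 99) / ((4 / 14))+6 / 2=472 / 99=4.77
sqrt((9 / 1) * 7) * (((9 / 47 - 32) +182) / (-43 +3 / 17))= -27693 * sqrt(7) / 2632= -27.84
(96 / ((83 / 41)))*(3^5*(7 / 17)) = 6695136 / 1411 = 4744.96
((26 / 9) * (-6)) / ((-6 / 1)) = 26 / 9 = 2.89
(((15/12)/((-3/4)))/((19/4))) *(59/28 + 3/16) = -1285/1596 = -0.81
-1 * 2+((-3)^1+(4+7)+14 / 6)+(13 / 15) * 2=151 / 15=10.07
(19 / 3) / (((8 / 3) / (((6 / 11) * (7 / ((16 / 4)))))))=399 / 176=2.27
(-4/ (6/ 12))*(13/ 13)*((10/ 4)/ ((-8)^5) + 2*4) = -524283/ 8192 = -64.00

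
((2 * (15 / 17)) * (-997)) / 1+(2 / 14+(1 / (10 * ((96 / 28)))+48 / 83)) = -4168871741 / 2370480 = -1758.66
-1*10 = -10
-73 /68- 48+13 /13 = -3269 /68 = -48.07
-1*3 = -3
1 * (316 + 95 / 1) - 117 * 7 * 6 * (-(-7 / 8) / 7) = -813 / 4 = -203.25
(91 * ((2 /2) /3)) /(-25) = -91 /75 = -1.21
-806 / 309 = -2.61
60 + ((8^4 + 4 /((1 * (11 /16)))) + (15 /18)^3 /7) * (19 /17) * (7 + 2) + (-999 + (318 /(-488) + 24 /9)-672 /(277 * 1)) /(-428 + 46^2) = 6170763384821225 /149341904096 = 41319.70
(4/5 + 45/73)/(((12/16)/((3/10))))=1034/1825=0.57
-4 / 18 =-2 / 9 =-0.22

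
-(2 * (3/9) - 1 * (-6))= -20/3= -6.67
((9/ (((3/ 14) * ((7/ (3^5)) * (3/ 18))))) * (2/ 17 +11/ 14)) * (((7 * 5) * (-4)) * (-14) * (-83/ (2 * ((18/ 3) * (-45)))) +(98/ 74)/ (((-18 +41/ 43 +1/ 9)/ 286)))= 4542942693870/ 2061233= 2203992.80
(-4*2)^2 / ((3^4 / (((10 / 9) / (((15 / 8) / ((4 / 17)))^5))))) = 0.00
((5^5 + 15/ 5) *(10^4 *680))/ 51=1251200000/ 3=417066666.67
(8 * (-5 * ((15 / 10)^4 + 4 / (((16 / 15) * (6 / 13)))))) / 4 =-1055 / 8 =-131.88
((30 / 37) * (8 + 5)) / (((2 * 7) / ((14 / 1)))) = 390 / 37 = 10.54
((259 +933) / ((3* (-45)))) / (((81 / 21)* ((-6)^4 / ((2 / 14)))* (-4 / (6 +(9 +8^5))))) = 4884667 / 2361960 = 2.07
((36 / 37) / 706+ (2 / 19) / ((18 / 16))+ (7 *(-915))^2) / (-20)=-2051201.25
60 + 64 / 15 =64.27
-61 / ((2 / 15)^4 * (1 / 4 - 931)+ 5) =-1029375 / 79411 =-12.96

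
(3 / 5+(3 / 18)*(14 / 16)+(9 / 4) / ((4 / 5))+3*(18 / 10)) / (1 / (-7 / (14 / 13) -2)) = -3655 / 48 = -76.15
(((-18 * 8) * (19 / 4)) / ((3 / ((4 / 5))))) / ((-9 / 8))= 2432 / 15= 162.13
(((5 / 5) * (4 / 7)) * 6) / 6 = 4 / 7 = 0.57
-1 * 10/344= -5/172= -0.03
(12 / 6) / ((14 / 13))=13 / 7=1.86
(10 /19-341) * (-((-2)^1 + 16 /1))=90566 /19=4766.63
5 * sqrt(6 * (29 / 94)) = 5 * sqrt(4089) / 47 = 6.80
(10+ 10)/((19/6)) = 120/19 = 6.32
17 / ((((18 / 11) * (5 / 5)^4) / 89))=16643 / 18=924.61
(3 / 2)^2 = 9 / 4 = 2.25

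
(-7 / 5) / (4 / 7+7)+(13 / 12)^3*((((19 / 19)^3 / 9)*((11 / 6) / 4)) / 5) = -17008301 / 98910720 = -0.17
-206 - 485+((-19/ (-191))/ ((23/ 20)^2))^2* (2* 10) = -7053180549011/ 10208879521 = -690.89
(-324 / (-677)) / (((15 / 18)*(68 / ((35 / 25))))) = 3402 / 287725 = 0.01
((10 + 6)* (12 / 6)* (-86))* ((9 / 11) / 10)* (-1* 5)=12384 / 11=1125.82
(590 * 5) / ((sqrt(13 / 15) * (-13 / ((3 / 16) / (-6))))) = 1475 * sqrt(195) / 2704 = 7.62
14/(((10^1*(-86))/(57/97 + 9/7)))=-636/20855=-0.03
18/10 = 1.80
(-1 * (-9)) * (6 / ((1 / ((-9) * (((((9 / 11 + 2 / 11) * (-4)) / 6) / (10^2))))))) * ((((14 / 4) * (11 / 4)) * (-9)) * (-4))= 56133 / 50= 1122.66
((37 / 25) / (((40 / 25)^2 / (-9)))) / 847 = -333 / 54208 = -0.01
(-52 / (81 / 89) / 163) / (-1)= 0.35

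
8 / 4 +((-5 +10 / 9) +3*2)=37 / 9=4.11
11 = 11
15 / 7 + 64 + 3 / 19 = 8818 / 133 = 66.30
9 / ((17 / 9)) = 81 / 17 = 4.76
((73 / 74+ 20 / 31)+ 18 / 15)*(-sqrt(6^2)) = -97437 / 5735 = -16.99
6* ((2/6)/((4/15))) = 15/2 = 7.50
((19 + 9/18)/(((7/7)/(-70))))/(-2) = 1365/2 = 682.50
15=15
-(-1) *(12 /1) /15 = 4 /5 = 0.80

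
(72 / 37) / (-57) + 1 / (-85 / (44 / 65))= -163532 / 3884075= -0.04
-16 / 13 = -1.23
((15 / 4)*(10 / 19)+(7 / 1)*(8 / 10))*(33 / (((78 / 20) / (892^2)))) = 12594565456 / 247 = 50990143.55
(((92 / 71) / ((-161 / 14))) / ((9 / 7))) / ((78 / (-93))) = 868 / 8307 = 0.10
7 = 7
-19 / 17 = -1.12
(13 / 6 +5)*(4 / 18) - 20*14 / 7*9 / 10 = -929 / 27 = -34.41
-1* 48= -48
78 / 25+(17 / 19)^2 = 35383 / 9025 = 3.92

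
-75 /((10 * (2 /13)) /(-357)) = 69615 /4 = 17403.75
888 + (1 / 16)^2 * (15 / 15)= 888.00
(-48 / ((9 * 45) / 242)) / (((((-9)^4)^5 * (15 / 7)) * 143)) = -2464 / 320050543209673650686325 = -0.00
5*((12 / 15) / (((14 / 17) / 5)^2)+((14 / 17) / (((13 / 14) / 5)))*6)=3037325 / 10829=280.48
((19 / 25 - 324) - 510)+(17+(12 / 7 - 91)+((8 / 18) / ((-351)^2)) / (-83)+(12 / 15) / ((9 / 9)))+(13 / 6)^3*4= -864.04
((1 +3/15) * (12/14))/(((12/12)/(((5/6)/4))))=3/14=0.21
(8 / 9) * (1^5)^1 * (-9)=-8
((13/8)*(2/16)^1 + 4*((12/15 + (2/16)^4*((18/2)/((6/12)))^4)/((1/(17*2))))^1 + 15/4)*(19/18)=2430841/640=3798.19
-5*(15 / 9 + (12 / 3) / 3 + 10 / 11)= -215 / 11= -19.55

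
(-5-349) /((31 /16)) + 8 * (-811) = -206792 /31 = -6670.71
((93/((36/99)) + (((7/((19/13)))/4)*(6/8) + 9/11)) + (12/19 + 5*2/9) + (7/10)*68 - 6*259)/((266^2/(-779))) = 7694769997/560387520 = 13.73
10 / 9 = 1.11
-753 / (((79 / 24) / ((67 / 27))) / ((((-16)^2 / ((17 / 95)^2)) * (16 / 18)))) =-2486655795200 / 616437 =-4033917.16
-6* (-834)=5004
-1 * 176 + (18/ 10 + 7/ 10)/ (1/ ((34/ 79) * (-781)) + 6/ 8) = -172.65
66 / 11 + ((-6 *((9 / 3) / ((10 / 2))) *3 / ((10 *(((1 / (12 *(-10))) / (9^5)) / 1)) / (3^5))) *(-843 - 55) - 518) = -8349686381488 / 5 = -1669937276297.60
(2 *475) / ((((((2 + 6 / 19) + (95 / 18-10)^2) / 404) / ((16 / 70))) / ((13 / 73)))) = 49143594240 / 77432341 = 634.66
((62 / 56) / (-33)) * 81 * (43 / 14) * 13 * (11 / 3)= -155961 / 392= -397.86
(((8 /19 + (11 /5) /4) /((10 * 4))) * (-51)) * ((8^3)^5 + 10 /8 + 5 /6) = -2648538793359074457 /60800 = -43561493311826.88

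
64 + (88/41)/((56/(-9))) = 18269/287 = 63.66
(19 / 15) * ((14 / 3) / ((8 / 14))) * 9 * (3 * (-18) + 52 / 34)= -415226 / 85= -4885.01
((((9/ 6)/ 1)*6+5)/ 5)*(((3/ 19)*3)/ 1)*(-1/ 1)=-126/ 95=-1.33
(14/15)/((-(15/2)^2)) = -56/3375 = -0.02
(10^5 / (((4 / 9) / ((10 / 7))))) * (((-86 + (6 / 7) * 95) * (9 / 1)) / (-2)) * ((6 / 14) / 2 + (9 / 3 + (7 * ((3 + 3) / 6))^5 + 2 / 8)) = 38126133000000 / 343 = 111154906705.54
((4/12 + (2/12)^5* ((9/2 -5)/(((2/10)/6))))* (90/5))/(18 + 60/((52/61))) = 11167/165456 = 0.07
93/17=5.47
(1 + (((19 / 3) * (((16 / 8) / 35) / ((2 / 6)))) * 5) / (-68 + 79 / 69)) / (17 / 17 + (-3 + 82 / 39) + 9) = 1157091 / 11463305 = 0.10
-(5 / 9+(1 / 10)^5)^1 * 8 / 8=-500009 / 900000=-0.56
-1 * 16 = -16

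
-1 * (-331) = 331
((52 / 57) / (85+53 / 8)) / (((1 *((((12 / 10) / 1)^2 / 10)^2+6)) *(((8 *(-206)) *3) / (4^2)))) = -0.00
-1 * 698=-698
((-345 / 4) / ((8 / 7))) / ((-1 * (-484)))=-2415 / 15488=-0.16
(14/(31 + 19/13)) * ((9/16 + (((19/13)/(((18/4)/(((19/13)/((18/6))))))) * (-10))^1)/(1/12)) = -521171/98748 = -5.28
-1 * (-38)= 38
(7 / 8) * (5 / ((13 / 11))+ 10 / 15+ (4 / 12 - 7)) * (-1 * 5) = 805 / 104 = 7.74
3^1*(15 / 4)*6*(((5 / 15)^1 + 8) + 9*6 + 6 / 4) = 17235 / 4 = 4308.75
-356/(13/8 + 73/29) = -82592/961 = -85.94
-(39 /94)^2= -1521 /8836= -0.17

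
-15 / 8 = -1.88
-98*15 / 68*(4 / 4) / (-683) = 0.03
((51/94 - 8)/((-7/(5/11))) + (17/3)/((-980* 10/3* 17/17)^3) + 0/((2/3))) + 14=7047981835920899/486596264000000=14.48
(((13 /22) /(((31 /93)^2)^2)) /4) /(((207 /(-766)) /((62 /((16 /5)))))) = -6945705 /8096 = -857.92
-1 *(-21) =21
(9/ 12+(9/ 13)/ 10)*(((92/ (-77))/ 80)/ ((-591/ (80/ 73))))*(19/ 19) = 1633/ 71976905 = 0.00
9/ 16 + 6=105/ 16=6.56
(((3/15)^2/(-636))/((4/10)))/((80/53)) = -1/9600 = -0.00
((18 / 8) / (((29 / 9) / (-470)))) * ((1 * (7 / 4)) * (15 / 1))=-8614.98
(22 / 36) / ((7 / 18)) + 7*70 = 3441 / 7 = 491.57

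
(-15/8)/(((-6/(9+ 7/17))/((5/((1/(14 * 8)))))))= 28000/17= 1647.06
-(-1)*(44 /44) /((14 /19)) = 19 /14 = 1.36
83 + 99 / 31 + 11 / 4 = 11029 / 124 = 88.94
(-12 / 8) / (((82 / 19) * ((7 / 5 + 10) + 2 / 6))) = -855 / 28864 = -0.03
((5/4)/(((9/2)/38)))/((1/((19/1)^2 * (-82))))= -2812190/9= -312465.56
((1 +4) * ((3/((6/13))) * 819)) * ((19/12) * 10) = 1685775/4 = 421443.75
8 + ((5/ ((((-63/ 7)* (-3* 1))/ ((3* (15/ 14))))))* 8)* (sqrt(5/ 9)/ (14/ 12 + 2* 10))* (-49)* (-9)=8 + 4200* sqrt(5)/ 127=81.95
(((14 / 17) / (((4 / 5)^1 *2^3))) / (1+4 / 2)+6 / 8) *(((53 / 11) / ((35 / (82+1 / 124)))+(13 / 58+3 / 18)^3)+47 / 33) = 259806077437217 / 25652537507520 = 10.13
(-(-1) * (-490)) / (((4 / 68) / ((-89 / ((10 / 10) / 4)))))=2965480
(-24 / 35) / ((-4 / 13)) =78 / 35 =2.23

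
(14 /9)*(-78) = -364 /3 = -121.33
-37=-37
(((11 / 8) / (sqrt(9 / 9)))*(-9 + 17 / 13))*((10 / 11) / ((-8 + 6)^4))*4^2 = -125 / 13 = -9.62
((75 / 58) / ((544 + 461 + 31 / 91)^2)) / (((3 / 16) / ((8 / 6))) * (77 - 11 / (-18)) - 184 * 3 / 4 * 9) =-9937200 / 9561931447721759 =-0.00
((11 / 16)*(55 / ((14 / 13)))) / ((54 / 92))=180895 / 3024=59.82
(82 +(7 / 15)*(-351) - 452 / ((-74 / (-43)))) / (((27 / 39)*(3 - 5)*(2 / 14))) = 1932931 / 1110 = 1741.38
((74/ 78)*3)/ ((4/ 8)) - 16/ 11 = 606/ 143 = 4.24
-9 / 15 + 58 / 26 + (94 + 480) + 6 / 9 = 112378 / 195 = 576.30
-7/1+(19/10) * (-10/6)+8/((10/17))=3.43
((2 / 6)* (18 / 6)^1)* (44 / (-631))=-44 / 631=-0.07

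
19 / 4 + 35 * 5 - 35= 579 / 4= 144.75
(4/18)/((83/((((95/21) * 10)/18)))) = 950/141183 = 0.01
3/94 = 0.03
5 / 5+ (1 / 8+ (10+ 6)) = 137 / 8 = 17.12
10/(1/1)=10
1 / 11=0.09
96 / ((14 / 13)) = 624 / 7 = 89.14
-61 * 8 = -488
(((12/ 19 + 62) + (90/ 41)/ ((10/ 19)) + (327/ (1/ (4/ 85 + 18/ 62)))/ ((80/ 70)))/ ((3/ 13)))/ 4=176.95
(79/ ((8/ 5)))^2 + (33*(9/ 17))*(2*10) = 3032585/ 1088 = 2787.30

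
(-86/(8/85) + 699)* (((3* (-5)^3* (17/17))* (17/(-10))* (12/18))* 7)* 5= -12777625/4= -3194406.25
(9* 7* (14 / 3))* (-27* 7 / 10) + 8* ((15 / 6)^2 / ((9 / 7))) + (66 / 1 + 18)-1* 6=-5439.71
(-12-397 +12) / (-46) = 397 / 46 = 8.63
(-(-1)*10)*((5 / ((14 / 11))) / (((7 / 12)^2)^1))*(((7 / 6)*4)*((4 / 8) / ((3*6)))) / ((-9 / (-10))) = 22000 / 1323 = 16.63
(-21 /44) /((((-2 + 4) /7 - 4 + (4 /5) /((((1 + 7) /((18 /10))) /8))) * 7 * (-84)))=-0.00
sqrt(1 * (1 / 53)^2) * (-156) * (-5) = 780 / 53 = 14.72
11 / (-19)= -11 / 19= -0.58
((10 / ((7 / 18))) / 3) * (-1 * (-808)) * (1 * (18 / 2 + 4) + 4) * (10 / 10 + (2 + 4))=824160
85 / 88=0.97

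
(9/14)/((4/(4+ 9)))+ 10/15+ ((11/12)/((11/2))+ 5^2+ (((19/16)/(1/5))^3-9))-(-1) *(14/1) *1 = 20836747/86016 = 242.24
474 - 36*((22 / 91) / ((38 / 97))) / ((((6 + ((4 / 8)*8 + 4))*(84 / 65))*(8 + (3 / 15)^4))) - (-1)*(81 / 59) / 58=8808312950413 / 18588028529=473.87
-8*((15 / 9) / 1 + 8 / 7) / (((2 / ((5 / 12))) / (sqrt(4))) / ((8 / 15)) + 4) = -944 / 357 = -2.64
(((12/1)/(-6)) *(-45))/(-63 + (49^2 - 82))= 15/376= 0.04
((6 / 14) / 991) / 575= 3 / 3988775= 0.00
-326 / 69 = -4.72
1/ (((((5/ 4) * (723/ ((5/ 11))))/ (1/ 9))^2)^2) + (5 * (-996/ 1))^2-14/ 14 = 650957500737216546068125615/ 26247864025785091041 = 24800399.00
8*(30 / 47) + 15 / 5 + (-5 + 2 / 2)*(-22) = 4517 / 47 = 96.11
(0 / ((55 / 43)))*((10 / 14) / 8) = 0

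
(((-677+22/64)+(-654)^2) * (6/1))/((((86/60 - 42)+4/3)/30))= -9224049825/4708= -1959228.93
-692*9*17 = -105876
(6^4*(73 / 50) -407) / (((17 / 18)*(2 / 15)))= 1002483 / 85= 11793.92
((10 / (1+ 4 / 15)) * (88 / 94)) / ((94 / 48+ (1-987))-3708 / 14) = -221760 / 37472959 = -0.01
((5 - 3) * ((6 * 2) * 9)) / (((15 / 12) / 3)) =2592 / 5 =518.40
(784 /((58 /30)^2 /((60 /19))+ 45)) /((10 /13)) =13759200 /623479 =22.07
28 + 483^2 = 233317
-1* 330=-330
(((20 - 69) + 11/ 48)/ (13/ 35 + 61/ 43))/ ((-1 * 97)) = 3523205/ 12543264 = 0.28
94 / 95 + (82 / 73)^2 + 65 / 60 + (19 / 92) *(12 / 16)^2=7714574431 / 2235622080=3.45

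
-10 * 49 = -490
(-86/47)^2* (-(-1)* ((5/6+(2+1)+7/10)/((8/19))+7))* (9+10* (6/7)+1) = 51246884/46389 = 1104.72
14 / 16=7 / 8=0.88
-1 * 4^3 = -64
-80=-80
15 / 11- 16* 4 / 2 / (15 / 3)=-277 / 55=-5.04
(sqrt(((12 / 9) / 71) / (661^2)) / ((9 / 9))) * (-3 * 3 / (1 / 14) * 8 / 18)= -112 * sqrt(213) / 140793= -0.01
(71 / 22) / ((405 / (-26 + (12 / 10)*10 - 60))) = -2627 / 4455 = -0.59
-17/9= -1.89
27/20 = 1.35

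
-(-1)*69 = 69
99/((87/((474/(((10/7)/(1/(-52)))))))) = -7.26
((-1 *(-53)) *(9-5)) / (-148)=-53 / 37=-1.43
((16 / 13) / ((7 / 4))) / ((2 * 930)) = 16 / 42315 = 0.00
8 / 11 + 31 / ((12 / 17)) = 5893 / 132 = 44.64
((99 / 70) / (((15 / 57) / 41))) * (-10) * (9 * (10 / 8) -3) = -2544993 / 140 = -18178.52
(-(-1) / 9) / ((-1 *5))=-1 / 45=-0.02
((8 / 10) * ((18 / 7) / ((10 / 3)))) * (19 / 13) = 2052 / 2275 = 0.90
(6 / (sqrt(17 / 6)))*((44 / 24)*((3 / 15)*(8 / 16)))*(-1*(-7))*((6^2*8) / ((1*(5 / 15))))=33264*sqrt(102) / 85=3952.35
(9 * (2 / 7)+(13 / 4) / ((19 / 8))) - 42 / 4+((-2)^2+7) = 1181 / 266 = 4.44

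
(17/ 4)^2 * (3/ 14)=3.87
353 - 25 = 328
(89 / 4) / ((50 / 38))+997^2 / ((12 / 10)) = 248507323 / 300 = 828357.74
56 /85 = 0.66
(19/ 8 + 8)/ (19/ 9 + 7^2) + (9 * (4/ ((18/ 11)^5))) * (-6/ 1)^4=1185395867/ 298080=3976.77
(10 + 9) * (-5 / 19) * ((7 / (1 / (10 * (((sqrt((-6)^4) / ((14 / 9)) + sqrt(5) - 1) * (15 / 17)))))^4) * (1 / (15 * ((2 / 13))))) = -671920835625000000 / 28647703 - 16505116875000000 * sqrt(5) / 4092529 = -32472648113.83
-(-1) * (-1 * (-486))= 486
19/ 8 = 2.38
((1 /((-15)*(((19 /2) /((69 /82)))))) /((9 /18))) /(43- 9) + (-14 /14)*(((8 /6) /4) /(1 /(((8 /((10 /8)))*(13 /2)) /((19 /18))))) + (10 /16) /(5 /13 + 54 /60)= -559559297 /44231620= -12.65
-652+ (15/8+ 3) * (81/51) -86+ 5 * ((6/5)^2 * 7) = -462303/680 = -679.86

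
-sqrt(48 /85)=-4*sqrt(255) /85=-0.75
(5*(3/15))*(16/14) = 8/7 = 1.14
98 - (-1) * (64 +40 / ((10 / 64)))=418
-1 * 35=-35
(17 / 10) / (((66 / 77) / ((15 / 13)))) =119 / 52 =2.29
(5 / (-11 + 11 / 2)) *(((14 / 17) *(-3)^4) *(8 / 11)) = -90720 / 2057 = -44.10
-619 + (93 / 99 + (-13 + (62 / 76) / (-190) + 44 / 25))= -749690927 / 1191300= -629.30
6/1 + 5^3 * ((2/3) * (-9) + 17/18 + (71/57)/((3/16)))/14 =32201/1596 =20.18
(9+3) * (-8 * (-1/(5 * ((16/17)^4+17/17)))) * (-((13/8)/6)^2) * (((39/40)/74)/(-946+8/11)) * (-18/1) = -6055356021/30584588470400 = -0.00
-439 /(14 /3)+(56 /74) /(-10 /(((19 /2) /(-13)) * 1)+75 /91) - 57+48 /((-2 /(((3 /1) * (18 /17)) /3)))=-38973352379 /220898510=-176.43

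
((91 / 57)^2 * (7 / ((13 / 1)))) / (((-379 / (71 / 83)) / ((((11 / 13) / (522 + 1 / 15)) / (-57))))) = 1339415 / 15206800156677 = 0.00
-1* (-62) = 62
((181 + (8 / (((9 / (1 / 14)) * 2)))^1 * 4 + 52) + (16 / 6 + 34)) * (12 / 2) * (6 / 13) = 67988 / 91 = 747.12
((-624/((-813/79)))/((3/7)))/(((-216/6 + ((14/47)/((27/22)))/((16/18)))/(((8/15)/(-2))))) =3326848/3150375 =1.06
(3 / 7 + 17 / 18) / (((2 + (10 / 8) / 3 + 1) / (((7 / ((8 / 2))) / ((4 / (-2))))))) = -173 / 492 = -0.35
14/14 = 1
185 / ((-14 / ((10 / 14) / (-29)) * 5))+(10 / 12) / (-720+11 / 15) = 980220 / 15331169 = 0.06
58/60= 29/30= 0.97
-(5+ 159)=-164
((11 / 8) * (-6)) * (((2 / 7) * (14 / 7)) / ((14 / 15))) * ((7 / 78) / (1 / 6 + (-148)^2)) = -99 / 4783870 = -0.00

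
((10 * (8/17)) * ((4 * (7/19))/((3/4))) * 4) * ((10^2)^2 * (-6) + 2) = -2150328320/969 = -2219121.07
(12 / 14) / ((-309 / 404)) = -808 / 721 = -1.12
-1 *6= -6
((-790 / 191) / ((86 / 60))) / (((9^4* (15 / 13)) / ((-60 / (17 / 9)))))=410800 / 33927903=0.01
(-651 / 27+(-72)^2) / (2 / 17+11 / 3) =789463 / 579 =1363.49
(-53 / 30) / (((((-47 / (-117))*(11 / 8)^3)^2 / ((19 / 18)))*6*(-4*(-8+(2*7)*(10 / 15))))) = 1045604352 / 19566891245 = 0.05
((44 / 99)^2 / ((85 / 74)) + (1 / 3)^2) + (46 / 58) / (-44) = 2328569 / 8785260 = 0.27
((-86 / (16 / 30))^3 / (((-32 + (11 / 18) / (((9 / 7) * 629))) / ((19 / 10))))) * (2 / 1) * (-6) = -155854612451925 / 52170544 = -2987406.31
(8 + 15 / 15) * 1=9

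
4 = 4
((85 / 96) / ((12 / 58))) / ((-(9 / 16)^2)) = -13.53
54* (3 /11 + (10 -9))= 756 /11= 68.73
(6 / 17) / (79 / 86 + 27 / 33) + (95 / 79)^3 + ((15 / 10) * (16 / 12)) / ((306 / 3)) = 81047554544 / 41313216927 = 1.96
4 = 4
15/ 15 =1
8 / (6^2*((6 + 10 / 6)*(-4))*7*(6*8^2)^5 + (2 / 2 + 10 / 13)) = -104 / 838815771562868713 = -0.00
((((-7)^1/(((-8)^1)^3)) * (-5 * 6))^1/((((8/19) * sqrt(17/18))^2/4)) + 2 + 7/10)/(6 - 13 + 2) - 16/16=365309/870400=0.42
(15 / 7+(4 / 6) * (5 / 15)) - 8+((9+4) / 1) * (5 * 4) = 16025 / 63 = 254.37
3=3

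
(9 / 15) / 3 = 1 / 5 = 0.20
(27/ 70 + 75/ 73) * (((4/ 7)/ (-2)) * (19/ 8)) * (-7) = 137199/ 20440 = 6.71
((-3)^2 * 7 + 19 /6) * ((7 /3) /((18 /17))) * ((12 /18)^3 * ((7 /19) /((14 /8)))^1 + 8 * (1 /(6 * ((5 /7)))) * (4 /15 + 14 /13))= 5061520534 /13504725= 374.80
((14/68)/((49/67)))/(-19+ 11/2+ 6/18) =-201/9401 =-0.02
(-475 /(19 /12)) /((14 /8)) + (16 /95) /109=-12425888 /72485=-171.43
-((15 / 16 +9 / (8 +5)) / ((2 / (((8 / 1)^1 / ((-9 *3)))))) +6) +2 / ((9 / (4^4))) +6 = 26737 / 468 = 57.13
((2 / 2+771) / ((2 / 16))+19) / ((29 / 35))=216825 / 29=7476.72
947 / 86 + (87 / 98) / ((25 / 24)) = 11.86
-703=-703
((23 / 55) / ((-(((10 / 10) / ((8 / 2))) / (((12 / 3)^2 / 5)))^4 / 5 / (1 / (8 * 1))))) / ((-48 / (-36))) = -36175872 / 6875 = -5261.95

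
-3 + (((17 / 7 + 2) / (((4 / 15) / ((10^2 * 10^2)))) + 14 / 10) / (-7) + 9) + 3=-5810344 / 245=-23715.69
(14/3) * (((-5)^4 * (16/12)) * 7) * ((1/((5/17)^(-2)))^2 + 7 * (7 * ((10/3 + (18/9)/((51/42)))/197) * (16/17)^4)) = 201375405595000/7552219383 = 26664.40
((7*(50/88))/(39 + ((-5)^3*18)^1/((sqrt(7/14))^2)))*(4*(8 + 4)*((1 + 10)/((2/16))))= -5600/1487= -3.77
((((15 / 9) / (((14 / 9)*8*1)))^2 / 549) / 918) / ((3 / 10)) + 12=12643900541 / 1053658368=12.00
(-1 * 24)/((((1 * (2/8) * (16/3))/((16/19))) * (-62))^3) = 5184/204336469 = 0.00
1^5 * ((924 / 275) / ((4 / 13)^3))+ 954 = 1069.34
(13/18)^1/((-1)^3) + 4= 59/18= 3.28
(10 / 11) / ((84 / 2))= 5 / 231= 0.02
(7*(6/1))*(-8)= -336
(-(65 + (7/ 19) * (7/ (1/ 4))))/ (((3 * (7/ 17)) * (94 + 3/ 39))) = -105417/ 162659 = -0.65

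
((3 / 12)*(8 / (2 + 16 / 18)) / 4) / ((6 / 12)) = 9 / 26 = 0.35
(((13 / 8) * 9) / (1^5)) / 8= 117 / 64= 1.83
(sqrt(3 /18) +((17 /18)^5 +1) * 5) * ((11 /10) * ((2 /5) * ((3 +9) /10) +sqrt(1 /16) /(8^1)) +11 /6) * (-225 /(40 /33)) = -418620420295 /107495424 - 1897401 * sqrt(6) /25600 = -4075.86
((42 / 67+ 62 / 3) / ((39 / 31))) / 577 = 0.03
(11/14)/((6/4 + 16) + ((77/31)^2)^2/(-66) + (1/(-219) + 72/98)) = 15573334623/349901079068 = 0.04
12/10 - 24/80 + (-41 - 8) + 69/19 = -8449/190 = -44.47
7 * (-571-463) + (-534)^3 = -152280542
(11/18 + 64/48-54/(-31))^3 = 8703679193/173741112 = 50.10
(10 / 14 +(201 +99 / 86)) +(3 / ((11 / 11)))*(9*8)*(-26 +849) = 107138461 / 602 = 177970.87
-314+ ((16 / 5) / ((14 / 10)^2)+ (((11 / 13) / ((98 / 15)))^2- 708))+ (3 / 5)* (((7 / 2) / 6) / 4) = -33119290157 / 32461520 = -1020.26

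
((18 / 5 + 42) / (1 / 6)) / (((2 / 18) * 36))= 342 / 5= 68.40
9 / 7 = 1.29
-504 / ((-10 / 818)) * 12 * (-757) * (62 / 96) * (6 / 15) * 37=-89491779972 / 25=-3579671198.88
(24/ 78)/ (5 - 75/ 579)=193/ 3055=0.06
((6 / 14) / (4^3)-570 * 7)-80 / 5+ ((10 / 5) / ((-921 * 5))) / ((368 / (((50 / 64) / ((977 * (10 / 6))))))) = -49523234227787 / 12362285824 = -4005.99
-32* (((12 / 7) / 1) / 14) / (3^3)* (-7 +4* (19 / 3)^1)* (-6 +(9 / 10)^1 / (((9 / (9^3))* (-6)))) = 21296 / 441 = 48.29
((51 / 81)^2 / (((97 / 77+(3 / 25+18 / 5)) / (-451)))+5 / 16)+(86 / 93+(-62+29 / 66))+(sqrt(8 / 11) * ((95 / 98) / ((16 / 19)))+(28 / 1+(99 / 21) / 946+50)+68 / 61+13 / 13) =-5638084013733335 / 350030307532752+1805 * sqrt(22) / 8624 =-15.13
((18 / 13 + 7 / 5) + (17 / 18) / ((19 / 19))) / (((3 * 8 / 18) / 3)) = 4363 / 520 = 8.39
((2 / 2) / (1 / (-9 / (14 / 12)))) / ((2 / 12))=-324 / 7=-46.29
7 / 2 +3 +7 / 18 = 6.89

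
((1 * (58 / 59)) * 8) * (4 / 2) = 928 / 59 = 15.73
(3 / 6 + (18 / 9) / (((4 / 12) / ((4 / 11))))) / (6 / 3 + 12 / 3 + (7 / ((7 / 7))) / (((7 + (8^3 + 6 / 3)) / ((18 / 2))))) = 30739 / 70158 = 0.44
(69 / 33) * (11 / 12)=23 / 12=1.92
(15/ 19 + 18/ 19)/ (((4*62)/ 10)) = 0.07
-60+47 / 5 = -253 / 5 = -50.60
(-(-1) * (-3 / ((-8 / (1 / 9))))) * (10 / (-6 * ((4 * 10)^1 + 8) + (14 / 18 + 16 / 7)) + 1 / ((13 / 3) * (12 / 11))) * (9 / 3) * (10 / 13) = 823505 / 48539504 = 0.02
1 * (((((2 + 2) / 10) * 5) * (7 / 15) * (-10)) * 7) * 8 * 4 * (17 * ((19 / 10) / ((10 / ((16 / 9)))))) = -8103424 / 675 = -12005.07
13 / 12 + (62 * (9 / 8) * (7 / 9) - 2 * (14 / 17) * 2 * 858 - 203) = -151675 / 51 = -2974.02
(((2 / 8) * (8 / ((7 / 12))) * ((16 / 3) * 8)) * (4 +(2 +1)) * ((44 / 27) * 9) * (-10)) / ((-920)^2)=-1408 / 7935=-0.18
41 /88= 0.47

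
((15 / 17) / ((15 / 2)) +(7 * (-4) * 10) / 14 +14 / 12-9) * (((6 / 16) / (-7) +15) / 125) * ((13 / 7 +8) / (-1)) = 54422577 / 1666000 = 32.67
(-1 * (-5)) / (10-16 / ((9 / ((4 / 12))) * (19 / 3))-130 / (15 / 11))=-855 / 14608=-0.06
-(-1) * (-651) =-651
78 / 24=13 / 4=3.25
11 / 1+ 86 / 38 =13.26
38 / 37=1.03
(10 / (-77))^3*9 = -9000 / 456533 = -0.02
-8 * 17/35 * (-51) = 6936/35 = 198.17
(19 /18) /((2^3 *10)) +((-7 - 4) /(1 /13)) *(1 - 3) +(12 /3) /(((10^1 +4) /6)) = 287.73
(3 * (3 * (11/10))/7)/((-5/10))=-99/35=-2.83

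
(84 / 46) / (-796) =-21 / 9154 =-0.00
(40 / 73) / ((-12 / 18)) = -60 / 73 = -0.82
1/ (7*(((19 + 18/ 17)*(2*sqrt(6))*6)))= 17*sqrt(6)/ 171864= 0.00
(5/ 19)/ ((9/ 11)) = 55/ 171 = 0.32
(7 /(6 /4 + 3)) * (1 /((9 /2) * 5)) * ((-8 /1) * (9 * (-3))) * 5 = 224 /3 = 74.67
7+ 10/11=87/11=7.91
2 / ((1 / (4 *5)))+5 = 45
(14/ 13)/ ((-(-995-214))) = 14/ 15717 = 0.00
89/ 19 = 4.68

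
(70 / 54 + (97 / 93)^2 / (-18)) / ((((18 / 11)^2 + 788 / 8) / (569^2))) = 7537324759481 / 1905936885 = 3954.66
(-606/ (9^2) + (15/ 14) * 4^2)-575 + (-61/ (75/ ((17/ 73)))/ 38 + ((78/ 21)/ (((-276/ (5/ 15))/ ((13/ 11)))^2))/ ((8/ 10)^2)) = -91067416945138793/ 161083308355200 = -565.34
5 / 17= 0.29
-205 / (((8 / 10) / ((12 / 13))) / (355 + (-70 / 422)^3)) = -10254518087250 / 122121103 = -83970.07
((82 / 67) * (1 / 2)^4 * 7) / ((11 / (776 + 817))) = 457191 / 5896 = 77.54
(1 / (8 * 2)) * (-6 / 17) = -3 / 136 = -0.02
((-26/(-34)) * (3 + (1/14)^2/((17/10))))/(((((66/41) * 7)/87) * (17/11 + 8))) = 1.86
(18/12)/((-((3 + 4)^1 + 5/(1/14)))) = -3/154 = -0.02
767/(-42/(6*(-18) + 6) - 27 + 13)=-13039/231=-56.45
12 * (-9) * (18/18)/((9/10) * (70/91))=-156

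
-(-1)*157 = 157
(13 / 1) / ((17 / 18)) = 13.76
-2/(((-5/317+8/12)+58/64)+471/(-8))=60864/1744297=0.03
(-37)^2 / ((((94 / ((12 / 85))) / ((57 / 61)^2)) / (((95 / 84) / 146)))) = 84509739 / 6076973476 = 0.01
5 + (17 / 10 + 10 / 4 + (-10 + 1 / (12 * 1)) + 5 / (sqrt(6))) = -43 / 60 + 5 * sqrt(6) / 6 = 1.32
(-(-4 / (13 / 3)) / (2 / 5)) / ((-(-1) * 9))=10 / 39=0.26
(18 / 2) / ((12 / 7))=21 / 4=5.25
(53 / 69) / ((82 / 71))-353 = -1993511 / 5658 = -352.33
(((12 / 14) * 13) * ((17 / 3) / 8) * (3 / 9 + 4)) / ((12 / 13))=37.05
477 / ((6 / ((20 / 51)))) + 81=1907 / 17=112.18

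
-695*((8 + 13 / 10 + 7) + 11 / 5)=-25715 / 2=-12857.50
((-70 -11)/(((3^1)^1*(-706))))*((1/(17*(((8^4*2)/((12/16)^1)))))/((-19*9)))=-9/7472349184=-0.00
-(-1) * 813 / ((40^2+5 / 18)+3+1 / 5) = 73170 / 144313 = 0.51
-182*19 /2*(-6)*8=82992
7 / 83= 0.08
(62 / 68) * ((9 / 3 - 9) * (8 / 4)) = -186 / 17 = -10.94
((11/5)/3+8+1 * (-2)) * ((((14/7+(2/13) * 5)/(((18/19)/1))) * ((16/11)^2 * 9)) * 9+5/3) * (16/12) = 958194676/212355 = 4512.23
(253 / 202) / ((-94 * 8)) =-253 / 151904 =-0.00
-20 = -20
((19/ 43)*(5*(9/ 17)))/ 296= 0.00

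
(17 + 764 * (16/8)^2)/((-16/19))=-58387/16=-3649.19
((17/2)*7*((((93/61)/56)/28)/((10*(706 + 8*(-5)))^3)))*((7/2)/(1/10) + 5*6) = 6851/538194527539200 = 0.00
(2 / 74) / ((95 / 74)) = 2 / 95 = 0.02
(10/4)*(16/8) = 5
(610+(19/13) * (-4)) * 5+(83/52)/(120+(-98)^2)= 1527446003/505648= 3020.77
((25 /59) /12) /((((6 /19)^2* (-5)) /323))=-583015 /25488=-22.87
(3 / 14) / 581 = 3 / 8134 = 0.00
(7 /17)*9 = 63 /17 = 3.71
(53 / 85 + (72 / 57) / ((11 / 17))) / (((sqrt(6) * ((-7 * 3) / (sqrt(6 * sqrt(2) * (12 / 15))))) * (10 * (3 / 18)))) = -91514 * 2^(1 / 4) * sqrt(5) / 3108875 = -0.08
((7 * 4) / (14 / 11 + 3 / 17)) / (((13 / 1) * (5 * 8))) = 1309 / 35230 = 0.04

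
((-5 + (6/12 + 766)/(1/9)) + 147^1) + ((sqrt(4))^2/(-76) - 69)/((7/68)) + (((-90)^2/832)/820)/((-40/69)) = 6369.68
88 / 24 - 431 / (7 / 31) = -1905.05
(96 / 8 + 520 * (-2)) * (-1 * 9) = 9252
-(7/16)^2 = -49/256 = -0.19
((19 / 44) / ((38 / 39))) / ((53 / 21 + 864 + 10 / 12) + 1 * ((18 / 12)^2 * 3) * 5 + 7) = 273 / 559394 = 0.00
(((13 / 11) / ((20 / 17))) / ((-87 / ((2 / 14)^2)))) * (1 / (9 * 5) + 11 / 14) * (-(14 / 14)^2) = 112489 / 590851800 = 0.00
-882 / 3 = -294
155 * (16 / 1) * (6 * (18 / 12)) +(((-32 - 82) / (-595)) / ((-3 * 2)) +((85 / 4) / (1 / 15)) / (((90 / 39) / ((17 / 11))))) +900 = 1226974603 / 52360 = 23433.43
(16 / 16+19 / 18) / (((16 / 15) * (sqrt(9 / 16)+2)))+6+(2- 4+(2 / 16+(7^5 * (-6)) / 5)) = -13307959 / 660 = -20163.57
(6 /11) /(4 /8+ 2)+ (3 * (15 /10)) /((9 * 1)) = 79 /110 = 0.72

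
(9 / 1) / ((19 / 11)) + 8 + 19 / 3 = 1114 / 57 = 19.54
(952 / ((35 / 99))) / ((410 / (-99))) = -666468 / 1025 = -650.21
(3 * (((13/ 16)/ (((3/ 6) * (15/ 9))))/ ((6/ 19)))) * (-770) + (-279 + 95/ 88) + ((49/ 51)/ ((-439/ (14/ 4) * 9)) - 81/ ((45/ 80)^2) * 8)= -20963863675/ 2216511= -9458.05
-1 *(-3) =3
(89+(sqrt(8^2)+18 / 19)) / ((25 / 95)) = 1861 / 5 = 372.20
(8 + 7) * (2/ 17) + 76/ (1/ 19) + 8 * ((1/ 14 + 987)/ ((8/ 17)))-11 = 4335165/ 238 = 18214.98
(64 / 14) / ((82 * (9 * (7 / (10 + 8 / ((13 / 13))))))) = 32 / 2009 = 0.02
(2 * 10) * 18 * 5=1800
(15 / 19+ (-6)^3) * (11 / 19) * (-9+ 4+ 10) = -224895 / 361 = -622.98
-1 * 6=-6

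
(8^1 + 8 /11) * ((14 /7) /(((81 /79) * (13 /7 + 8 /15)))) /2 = 88480 /24849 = 3.56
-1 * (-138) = 138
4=4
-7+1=-6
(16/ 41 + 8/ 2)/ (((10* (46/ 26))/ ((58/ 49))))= 13572/ 46207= 0.29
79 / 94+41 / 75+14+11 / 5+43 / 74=2369584 / 130425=18.17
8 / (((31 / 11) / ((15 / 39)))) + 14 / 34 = 10301 / 6851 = 1.50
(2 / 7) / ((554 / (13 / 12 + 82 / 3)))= 341 / 23268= 0.01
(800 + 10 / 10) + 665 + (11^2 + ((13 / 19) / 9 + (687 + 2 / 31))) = 2274.14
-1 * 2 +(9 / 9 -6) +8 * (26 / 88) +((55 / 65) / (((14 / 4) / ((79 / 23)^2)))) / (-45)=-111989327 / 23828805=-4.70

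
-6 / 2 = -3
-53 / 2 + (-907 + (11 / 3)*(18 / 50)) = -46609 / 50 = -932.18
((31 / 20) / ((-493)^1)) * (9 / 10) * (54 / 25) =-7533 / 1232500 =-0.01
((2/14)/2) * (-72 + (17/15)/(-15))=-16217/3150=-5.15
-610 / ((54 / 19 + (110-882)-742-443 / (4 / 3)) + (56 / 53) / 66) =81083640 / 245031023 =0.33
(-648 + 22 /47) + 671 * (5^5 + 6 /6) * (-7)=-690123068 /47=-14683469.53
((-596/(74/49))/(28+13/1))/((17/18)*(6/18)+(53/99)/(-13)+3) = -112756644/38348243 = -2.94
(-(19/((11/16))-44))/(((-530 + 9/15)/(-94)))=2.91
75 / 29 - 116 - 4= -117.41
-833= -833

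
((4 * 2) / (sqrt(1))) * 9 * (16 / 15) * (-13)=-998.40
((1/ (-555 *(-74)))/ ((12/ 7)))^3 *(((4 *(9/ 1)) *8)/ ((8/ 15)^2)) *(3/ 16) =343/ 630552922275840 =0.00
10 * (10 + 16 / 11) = 1260 / 11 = 114.55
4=4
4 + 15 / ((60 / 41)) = 57 / 4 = 14.25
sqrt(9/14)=3 * sqrt(14)/14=0.80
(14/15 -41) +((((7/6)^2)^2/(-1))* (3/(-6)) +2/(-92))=-11673437/298080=-39.16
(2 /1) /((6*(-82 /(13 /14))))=-13 /3444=-0.00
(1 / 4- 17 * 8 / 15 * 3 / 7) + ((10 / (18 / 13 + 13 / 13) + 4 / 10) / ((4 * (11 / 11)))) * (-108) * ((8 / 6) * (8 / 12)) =-494243 / 4340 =-113.88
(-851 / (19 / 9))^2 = 58660281 / 361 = 162493.85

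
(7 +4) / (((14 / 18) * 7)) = 99 / 49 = 2.02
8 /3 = 2.67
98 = 98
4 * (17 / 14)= 34 / 7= 4.86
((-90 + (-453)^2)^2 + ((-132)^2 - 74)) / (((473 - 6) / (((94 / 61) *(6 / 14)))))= 11864817666102 / 199409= 59499910.57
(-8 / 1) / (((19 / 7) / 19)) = -56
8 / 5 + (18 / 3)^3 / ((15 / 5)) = 368 / 5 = 73.60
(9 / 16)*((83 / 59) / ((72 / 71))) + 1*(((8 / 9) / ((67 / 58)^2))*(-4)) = -1.88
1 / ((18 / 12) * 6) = 1 / 9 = 0.11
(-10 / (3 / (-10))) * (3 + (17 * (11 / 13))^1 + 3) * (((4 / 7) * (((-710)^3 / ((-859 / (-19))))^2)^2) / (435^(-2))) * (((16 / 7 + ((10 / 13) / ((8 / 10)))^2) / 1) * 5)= 271502660480932617163768855043559548062500000000000000 / 58613653452942133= 4632071957413609156272235000000000000.00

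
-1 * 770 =-770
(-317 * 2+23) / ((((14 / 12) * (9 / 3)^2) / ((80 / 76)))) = -24440 / 399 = -61.25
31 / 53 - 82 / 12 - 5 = -3577 / 318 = -11.25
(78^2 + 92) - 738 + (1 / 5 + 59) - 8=27446 / 5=5489.20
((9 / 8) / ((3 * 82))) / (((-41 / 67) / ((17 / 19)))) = -3417 / 511024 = -0.01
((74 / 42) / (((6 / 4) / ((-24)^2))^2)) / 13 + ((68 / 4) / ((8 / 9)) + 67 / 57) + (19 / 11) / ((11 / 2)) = 20005.49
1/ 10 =0.10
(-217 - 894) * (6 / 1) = -6666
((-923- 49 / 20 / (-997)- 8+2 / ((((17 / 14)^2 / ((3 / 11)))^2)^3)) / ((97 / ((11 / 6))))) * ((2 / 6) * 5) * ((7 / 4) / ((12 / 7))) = -938886076913950327037051366659 / 31361087104905642296277884544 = -29.94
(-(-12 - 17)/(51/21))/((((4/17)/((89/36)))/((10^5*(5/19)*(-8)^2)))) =211309941.52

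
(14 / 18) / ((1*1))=7 / 9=0.78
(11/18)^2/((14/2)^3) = 121/111132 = 0.00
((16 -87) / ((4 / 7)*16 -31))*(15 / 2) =2485 / 102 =24.36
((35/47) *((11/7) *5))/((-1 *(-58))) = 275/2726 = 0.10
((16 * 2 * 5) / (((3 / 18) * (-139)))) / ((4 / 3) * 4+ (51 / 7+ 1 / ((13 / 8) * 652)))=-42719040 / 78059203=-0.55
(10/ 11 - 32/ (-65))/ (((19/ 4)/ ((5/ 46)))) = 0.03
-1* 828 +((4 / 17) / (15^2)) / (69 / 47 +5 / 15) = -828.00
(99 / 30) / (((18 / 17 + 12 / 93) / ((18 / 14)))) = 156519 / 43820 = 3.57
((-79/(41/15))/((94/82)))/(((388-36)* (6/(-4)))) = 395/8272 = 0.05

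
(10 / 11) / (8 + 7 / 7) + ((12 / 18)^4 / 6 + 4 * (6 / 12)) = 5704 / 2673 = 2.13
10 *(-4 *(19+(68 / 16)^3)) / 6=-10215 / 16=-638.44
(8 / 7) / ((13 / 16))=128 / 91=1.41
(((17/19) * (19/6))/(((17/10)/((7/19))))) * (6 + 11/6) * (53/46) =87185/15732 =5.54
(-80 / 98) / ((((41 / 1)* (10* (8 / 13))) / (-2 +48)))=-299 / 2009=-0.15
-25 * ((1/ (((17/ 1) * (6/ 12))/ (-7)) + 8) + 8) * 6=-2276.47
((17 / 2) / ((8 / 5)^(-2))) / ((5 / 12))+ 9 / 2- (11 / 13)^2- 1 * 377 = -13561911 / 42250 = -320.99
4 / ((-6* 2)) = -1 / 3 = -0.33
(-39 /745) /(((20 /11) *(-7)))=429 /104300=0.00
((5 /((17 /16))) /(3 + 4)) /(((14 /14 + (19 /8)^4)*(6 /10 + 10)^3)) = 40960000 /2381380365371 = 0.00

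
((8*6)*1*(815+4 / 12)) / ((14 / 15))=293520 / 7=41931.43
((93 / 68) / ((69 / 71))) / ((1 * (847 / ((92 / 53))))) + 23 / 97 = 17765878 / 74025259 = 0.24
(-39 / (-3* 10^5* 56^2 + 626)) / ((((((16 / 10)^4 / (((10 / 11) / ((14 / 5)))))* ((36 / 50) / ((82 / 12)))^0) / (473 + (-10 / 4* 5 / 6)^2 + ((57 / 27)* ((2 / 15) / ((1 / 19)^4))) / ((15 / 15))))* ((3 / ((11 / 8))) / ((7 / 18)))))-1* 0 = 3260815309375 / 239719413587116032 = 0.00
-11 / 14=-0.79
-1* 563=-563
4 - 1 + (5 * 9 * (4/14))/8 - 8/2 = 17/28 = 0.61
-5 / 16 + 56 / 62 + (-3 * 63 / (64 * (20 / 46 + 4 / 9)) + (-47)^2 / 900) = -3639811 / 11606400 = -0.31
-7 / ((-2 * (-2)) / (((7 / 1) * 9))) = -110.25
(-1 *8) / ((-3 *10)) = 4 / 15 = 0.27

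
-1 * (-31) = 31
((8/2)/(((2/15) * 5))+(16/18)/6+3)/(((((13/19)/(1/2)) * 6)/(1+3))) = 361/81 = 4.46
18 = 18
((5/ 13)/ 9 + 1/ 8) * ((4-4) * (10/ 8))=0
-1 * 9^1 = -9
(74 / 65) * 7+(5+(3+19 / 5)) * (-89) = -13549 / 13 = -1042.23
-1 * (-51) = 51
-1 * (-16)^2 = -256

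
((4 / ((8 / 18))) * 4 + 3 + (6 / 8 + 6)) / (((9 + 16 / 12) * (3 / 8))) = 366 / 31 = 11.81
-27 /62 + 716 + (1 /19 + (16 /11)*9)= 9442599 /12958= 728.71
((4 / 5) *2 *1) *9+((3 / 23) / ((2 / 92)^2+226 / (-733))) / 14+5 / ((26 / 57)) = 3668893379 / 144836510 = 25.33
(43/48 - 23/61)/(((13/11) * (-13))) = -16709/494832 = -0.03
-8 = -8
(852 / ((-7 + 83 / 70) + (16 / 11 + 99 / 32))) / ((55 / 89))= -5661824 / 5199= -1089.02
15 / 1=15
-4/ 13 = -0.31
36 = 36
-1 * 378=-378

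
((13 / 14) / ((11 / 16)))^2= 10816 / 5929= 1.82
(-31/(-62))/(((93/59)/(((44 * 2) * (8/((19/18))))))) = 211.56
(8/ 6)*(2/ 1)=8/ 3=2.67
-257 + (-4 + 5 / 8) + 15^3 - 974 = 17125 / 8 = 2140.62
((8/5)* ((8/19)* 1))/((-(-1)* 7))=64/665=0.10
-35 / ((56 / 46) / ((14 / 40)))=-161 / 16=-10.06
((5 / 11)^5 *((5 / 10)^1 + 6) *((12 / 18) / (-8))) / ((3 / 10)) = -203125 / 5797836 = -0.04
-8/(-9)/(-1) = -8/9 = -0.89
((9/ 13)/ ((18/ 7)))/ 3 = 7/ 78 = 0.09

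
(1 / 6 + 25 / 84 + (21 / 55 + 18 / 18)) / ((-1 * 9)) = -2843 / 13860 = -0.21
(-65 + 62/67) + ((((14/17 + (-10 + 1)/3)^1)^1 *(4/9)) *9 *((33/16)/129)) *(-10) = -6140021/97954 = -62.68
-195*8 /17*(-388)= 605280 /17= 35604.71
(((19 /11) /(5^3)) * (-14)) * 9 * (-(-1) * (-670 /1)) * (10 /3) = 213864 /55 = 3888.44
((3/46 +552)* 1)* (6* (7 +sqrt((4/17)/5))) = 30474* sqrt(85)/391 +533295/23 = 23905.30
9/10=0.90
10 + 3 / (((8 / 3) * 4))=329 / 32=10.28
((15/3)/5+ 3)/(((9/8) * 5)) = 32/45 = 0.71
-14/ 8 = -7/ 4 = -1.75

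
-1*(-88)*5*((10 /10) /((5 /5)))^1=440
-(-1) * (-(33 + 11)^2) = -1936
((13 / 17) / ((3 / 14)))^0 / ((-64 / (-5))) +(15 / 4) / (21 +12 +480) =935 / 10944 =0.09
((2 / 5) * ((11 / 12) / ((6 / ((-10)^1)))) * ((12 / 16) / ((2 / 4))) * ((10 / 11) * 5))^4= 390625 / 1296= 301.41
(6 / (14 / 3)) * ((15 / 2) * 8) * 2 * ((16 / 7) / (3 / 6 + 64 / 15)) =518400 / 7007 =73.98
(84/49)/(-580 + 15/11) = -132/44555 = -0.00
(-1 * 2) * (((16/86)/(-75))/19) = 16/61275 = 0.00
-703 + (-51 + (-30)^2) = 146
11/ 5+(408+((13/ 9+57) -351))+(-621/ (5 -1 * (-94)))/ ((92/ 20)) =57559/ 495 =116.28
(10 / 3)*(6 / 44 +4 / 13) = 635 / 429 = 1.48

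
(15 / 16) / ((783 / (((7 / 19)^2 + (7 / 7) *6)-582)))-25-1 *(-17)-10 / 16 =-14041933 / 1507536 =-9.31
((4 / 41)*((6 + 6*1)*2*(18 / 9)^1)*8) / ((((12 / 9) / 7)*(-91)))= -1152 / 533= -2.16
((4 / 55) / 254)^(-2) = 48790225 / 4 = 12197556.25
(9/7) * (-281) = -2529/7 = -361.29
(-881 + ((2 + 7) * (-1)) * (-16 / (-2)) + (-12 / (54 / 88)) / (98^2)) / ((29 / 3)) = -20593421 / 208887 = -98.59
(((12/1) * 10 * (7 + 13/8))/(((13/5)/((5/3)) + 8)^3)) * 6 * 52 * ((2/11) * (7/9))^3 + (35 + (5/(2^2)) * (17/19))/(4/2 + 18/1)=425230988193547/149145139983312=2.85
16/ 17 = 0.94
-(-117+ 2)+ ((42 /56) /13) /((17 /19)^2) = 1729303 /15028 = 115.07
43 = 43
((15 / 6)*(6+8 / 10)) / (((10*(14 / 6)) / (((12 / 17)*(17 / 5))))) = 306 / 175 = 1.75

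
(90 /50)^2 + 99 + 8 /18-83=4429 /225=19.68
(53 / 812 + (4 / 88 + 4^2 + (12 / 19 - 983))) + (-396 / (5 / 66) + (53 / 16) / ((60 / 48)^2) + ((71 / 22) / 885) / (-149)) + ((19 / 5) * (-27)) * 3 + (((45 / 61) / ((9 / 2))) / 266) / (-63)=-931551199062217883 / 143334583415100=-6499.14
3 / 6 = 1 / 2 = 0.50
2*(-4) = -8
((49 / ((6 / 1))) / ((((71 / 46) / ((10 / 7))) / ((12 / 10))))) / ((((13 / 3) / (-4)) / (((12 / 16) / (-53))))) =5796 / 48919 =0.12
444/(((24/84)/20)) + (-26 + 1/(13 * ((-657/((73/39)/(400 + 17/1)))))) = 59088650633/1902771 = 31054.00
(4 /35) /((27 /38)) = 152 /945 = 0.16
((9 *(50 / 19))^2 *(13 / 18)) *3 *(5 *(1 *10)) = 21937500 / 361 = 60768.70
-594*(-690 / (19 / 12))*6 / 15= 1967328 / 19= 103543.58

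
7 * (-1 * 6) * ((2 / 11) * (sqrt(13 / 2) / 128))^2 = -273 / 495616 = -0.00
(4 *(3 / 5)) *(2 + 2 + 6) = 24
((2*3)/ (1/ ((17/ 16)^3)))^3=3201872665419/ 8589934592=372.75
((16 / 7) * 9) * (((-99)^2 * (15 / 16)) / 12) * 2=31503.21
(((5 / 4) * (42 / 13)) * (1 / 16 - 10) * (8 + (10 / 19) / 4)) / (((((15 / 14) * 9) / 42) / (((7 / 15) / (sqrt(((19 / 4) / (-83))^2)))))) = -1087885897 / 93860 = -11590.52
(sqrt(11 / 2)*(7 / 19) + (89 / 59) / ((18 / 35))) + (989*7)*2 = 7*sqrt(22) / 38 + 14707567 / 1062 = 13849.80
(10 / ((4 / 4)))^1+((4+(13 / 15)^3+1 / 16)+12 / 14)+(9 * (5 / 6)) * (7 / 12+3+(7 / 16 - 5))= 6219503 / 756000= 8.23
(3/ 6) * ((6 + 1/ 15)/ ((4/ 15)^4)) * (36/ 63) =43875/ 128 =342.77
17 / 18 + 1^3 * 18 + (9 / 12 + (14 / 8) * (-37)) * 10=-11179 / 18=-621.06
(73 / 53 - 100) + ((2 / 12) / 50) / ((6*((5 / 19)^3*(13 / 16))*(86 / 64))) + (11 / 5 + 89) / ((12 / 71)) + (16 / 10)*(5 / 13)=367984558853 / 833259375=441.62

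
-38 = -38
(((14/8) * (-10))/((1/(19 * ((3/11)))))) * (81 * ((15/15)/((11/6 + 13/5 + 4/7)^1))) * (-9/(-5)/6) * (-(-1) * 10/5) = -10180485/11561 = -880.59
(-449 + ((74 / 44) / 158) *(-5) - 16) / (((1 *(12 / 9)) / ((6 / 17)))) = -123.10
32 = 32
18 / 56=9 / 28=0.32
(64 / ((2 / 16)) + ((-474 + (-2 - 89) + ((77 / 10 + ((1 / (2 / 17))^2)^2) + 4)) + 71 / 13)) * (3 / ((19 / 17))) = 274971243 / 19760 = 13915.55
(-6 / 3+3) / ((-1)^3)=-1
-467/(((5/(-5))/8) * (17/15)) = 56040/17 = 3296.47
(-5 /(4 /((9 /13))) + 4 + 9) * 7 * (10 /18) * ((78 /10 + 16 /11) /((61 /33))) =2248253 /9516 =236.26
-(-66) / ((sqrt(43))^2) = 1.53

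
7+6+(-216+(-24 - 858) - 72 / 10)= -5461 / 5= -1092.20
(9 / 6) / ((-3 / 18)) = -9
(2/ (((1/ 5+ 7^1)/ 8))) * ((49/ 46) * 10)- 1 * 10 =2830/ 207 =13.67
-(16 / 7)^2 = -256 / 49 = -5.22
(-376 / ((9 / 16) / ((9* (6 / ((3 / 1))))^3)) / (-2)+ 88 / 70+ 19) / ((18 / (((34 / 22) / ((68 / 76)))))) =1296220831 / 6930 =187044.85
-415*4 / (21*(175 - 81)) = -830 / 987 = -0.84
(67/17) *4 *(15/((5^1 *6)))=134/17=7.88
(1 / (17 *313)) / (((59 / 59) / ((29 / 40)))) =29 / 212840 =0.00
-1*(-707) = 707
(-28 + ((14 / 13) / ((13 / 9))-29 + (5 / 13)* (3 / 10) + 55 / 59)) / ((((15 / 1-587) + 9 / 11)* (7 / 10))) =60551425 / 438534551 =0.14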